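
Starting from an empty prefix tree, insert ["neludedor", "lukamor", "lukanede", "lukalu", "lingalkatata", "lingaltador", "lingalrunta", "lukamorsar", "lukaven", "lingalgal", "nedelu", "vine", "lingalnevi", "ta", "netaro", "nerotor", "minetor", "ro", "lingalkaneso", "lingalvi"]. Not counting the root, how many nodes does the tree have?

Insert word by word; a character creates a node only if that edge doesn't already exist:
  "neludedor" → 9 new (n, e, l, u, d, e, d, o, r)
  "lukamor" → 7 new (l, u, k, a, m, o, r)
  "lukanede" → prefix "luka" already present; 4 new (n, e, d, e)
  "lukalu" → prefix "luka" already present; 2 new (l, u)
  "lingalkatata" → prefix "l" already present; 11 new (i, n, g, a, l, k, a, t, a, t, a)
  "lingaltador" → prefix "lingal" already present; 5 new (t, a, d, o, r)
  "lingalrunta" → prefix "lingal" already present; 5 new (r, u, n, t, a)
  "lukamorsar" → prefix "lukamor" already present; 3 new (s, a, r)
  "lukaven" → prefix "luka" already present; 3 new (v, e, n)
  "lingalgal" → prefix "lingal" already present; 3 new (g, a, l)
  "nedelu" → prefix "ne" already present; 4 new (d, e, l, u)
  "vine" → 4 new (v, i, n, e)
  "lingalnevi" → prefix "lingal" already present; 4 new (n, e, v, i)
  "ta" → 2 new (t, a)
  "netaro" → prefix "ne" already present; 4 new (t, a, r, o)
  "nerotor" → prefix "ne" already present; 5 new (r, o, t, o, r)
  "minetor" → 7 new (m, i, n, e, t, o, r)
  "ro" → 2 new (r, o)
  "lingalkaneso" → prefix "lingalka" already present; 4 new (n, e, s, o)
  "lingalvi" → prefix "lingal" already present; 2 new (v, i)
Total nodes = 9 + 7 + 4 + 2 + 11 + 5 + 5 + 3 + 3 + 3 + 4 + 4 + 4 + 2 + 4 + 5 + 7 + 2 + 4 + 2 = 90

90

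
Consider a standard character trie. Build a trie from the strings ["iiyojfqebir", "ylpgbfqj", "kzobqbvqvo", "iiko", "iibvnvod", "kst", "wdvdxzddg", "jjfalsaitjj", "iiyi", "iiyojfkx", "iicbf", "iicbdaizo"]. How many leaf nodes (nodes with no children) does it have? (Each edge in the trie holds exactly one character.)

12

Leaves are exactly the stored words that no other stored word extends.
Those words: "iibvnvod", "iicbdaizo", "iicbf", "iiko", "iiyi", "iiyojfkx", "iiyojfqebir", "jjfalsaitjj", "kst", "kzobqbvqvo", "wdvdxzddg", "ylpgbfqj"
Leaf count: 12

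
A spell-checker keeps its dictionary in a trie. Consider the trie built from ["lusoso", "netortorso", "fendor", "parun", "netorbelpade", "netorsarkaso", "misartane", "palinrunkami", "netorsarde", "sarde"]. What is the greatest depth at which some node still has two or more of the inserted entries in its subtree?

8

Equivalently: take the maximum, over all pairs, of their longest common prefix length.
"netorsarde" and "netorsarkaso" agree on "netorsar" (8 characters) before diverging; nothing deeper is shared.
Longest shared-prefix length: 8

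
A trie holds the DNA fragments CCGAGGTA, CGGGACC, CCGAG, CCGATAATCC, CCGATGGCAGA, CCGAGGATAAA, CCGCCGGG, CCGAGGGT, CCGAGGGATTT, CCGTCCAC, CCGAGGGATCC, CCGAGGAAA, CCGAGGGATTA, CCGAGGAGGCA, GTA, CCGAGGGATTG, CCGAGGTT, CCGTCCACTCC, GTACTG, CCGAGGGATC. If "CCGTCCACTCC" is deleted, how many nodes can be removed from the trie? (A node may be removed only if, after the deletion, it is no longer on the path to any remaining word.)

After clearing the end-marker at "CCGTCCACTCC", prune upward until reaching a node still needed by another word.
The suffix "TCC" (3 nodes) is used only by "CCGTCCACTCC"; "CCGTCCAC" is itself a stored word, so pruning stops there.
Nodes removed: 3

3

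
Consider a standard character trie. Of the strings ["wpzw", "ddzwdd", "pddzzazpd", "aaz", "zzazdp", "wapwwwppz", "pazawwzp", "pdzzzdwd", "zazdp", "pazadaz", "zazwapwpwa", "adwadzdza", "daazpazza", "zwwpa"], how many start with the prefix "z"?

4

Traverse to the node for "z", then collect every word in that subtree.
Words under "z": zazdp, zazwapwpwa, zwwpa, zzazdp
Count: 4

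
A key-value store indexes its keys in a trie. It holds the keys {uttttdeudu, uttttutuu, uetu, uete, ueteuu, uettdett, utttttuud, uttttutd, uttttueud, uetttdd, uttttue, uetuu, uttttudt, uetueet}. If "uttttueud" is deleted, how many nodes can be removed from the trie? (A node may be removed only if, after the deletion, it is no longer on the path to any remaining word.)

2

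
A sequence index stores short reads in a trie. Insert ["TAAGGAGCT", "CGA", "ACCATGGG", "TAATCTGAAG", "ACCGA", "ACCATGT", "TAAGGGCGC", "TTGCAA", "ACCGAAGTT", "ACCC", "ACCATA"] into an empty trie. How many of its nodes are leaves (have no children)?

10

A leaf is a node with no children — equivalently, the end of a word that is not a proper prefix of any other stored word.
Those words: "ACCATA", "ACCATGGG", "ACCATGT", "ACCC", "ACCGAAGTT", "CGA", "TAAGGAGCT", "TAAGGGCGC", "TAATCTGAAG", "TTGCAA"
Leaf count: 10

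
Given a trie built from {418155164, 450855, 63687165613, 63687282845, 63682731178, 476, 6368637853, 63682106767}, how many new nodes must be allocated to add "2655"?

"2655" shares no prefix with any stored word, so all 4 characters open new nodes.
4 − 0 = 4 new nodes.

4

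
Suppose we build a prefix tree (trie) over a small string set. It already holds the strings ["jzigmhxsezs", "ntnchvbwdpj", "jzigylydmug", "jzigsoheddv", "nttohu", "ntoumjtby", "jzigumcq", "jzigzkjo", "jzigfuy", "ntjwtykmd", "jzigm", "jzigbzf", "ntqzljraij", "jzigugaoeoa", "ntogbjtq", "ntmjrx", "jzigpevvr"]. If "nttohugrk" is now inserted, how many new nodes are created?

3

"nttohu" is already a path in the trie; the remaining "grk" must be added.
Each of the 3 remaining characters creates one node.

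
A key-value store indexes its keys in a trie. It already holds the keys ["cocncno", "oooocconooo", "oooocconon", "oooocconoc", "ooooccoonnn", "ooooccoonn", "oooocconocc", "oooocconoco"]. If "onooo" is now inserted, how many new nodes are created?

"o" is already a path in the trie; the remaining "nooo" must be added.
Each of the 4 remaining characters creates one node.

4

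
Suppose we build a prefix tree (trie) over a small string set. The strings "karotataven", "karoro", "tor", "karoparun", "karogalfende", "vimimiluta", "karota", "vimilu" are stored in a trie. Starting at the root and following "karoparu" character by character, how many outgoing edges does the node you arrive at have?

1

The children of the "karoparu" node are the distinct next characters among strings starting with "karoparu".
Distinct next characters after "karoparu": n.
That node has 1 child edge.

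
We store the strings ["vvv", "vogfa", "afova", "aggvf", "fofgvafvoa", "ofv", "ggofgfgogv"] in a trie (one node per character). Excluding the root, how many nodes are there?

39

For each word, the new-node count is its length minus the longest prefix already in the trie:
  "vvv" → 3 new (v, v, v)
  "vogfa" → prefix "v" already present; 4 new (o, g, f, a)
  "afova" → 5 new (a, f, o, v, a)
  "aggvf" → prefix "a" already present; 4 new (g, g, v, f)
  "fofgvafvoa" → 10 new (f, o, f, g, v, a, f, v, o, a)
  "ofv" → 3 new (o, f, v)
  "ggofgfgogv" → 10 new (g, g, o, f, g, f, g, o, g, v)
Total nodes = 3 + 4 + 5 + 4 + 10 + 3 + 10 = 39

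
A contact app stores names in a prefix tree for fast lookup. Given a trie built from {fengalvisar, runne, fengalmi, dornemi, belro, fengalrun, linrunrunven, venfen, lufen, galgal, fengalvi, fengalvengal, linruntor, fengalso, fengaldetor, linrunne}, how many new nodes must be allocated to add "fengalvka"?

"fengalv" is already a path in the trie; the remaining "ka" must be added.
New nodes needed: |"fengalvka"| − 7 = 9 − 7 = 2.

2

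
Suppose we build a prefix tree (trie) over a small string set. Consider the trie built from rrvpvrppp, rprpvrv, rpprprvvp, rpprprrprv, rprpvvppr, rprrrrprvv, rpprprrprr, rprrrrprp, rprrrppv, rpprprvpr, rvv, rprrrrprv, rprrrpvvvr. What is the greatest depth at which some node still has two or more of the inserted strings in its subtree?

Equivalently: take the maximum, over all pairs, of their longest common prefix length.
"rpprprrprr" and "rpprprrprv" agree on "rpprprrpr" (9 characters) before diverging; nothing deeper is shared.
Longest shared-prefix length: 9

9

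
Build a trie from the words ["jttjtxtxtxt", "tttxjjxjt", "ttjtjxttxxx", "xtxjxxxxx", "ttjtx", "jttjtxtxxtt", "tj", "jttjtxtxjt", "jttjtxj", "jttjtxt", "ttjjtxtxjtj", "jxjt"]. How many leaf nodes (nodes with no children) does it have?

Leaves are exactly the stored words that no other stored word extends.
Those words: "jttjtxj", "jttjtxtxjt", "jttjtxtxtxt", "jttjtxtxxtt", "jxjt", "tj", "ttjjtxtxjtj", "ttjtjxttxxx", "ttjtx", "tttxjjxjt", "xtxjxxxxx"
Leaf count: 11

11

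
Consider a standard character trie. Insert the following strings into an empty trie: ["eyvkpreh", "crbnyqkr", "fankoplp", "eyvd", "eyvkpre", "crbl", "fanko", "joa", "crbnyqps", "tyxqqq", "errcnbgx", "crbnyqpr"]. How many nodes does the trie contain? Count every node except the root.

For each word, the new-node count is its length minus the longest prefix already in the trie:
  "eyvkpreh" → 8 new (e, y, v, k, p, r, e, h)
  "crbnyqkr" → 8 new (c, r, b, n, y, q, k, r)
  "fankoplp" → 8 new (f, a, n, k, o, p, l, p)
  "eyvd" → prefix "eyv" already present; 1 new (d)
  "eyvkpre" → prefix "eyvkpre" already present; 0 new (none)
  "crbl" → prefix "crb" already present; 1 new (l)
  "fanko" → prefix "fanko" already present; 0 new (none)
  "joa" → 3 new (j, o, a)
  "crbnyqps" → prefix "crbnyq" already present; 2 new (p, s)
  "tyxqqq" → 6 new (t, y, x, q, q, q)
  "errcnbgx" → prefix "e" already present; 7 new (r, r, c, n, b, g, x)
  "crbnyqpr" → prefix "crbnyqp" already present; 1 new (r)
Total nodes = 8 + 8 + 8 + 1 + 0 + 1 + 0 + 3 + 2 + 6 + 7 + 1 = 45

45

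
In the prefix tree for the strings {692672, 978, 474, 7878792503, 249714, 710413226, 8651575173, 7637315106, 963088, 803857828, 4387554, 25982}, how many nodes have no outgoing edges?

12

A leaf is a node with no children — equivalently, the end of a word that is not a proper prefix of any other stored word.
Those words: "249714", "25982", "4387554", "474", "692672", "710413226", "7637315106", "7878792503", "803857828", "8651575173", "963088", "978"
Leaf count: 12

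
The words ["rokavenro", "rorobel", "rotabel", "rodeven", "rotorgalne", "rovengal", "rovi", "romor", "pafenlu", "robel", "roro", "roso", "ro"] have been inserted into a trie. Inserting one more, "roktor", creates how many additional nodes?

Walking "roktor" from the root, the first 3 characters ("rok") follow existing edges; "t" is the first miss.
So 6 − 3 = 3 new nodes.

3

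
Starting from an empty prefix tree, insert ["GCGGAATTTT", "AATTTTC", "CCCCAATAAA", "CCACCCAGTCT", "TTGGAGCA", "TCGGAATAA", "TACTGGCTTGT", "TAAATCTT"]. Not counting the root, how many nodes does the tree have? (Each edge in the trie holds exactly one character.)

Count nodes per top-level branch (shared prefixes stored once):
  'A'-branch (AATTTTC): 7 nodes
  'C'-branch (CCACCCAGTCT, CCCCAATAAA): 19 nodes
  'G'-branch (GCGGAATTTT): 10 nodes
  'T'-branch (TAAATCTT, TACTGGCTTGT, TCGGAATAA, TTGGAGCA): 32 nodes
Sum: 68

68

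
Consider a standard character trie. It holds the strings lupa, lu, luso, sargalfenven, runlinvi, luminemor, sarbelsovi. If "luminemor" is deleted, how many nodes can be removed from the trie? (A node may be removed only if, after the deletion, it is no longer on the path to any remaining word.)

7

After clearing the end-marker at "luminemor", prune upward until reaching a node still needed by another word.
The suffix "minemor" (7 nodes) is used only by "luminemor"; the node for "lu" still has the child "p", so pruning stops there.
Nodes removed: 7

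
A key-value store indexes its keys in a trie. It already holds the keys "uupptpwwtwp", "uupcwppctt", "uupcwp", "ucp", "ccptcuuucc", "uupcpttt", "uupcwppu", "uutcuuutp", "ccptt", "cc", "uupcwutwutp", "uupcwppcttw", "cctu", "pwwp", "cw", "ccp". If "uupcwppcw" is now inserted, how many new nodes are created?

"uupcwppc" is already a path in the trie; the remaining "w" must be added.
New nodes needed: |"uupcwppcw"| − 8 = 9 − 8 = 1.

1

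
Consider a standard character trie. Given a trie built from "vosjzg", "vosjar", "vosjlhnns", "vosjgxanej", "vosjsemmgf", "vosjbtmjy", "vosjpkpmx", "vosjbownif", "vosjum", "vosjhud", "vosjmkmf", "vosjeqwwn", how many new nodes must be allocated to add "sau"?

No existing word starts with "s", so every character of "sau" needs a new node.
3 − 0 = 3 new nodes.

3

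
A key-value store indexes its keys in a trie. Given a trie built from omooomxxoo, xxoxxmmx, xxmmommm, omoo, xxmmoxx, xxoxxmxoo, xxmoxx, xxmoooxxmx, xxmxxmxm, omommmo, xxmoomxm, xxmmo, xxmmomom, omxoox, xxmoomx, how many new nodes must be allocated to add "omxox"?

1

The longest prefix of "omxox" already in the trie is "omxo" (length 4).
So 5 − 4 = 1 new nodes.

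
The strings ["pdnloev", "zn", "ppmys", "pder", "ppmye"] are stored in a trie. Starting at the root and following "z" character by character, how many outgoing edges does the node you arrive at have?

1

Follow the path "z" to its node, then look at its outgoing edges.
Characters that immediately follow "z" among the stored strings: {n}.
That node has 1 child edge.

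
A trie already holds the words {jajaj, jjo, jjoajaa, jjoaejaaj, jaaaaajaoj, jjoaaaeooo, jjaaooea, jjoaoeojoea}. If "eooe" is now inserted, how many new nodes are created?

4

No existing word starts with "e", so every character of "eooe" needs a new node.
4 − 0 = 4 new nodes.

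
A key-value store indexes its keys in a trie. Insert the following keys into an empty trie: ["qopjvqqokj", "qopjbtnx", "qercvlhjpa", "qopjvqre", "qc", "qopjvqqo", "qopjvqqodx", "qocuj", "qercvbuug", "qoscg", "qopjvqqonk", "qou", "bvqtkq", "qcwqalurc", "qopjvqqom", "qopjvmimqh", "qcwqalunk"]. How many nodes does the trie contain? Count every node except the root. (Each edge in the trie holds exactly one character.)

Insert word by word; a character creates a node only if that edge doesn't already exist:
  "qopjvqqokj" → 10 new (q, o, p, j, v, q, q, o, k, j)
  "qopjbtnx" → prefix "qopj" already present; 4 new (b, t, n, x)
  "qercvlhjpa" → prefix "q" already present; 9 new (e, r, c, v, l, h, j, p, a)
  "qopjvqre" → prefix "qopjvq" already present; 2 new (r, e)
  "qc" → prefix "q" already present; 1 new (c)
  "qopjvqqo" → prefix "qopjvqqo" already present; 0 new (none)
  "qopjvqqodx" → prefix "qopjvqqo" already present; 2 new (d, x)
  "qocuj" → prefix "qo" already present; 3 new (c, u, j)
  "qercvbuug" → prefix "qercv" already present; 4 new (b, u, u, g)
  "qoscg" → prefix "qo" already present; 3 new (s, c, g)
  "qopjvqqonk" → prefix "qopjvqqo" already present; 2 new (n, k)
  "qou" → prefix "qo" already present; 1 new (u)
  "bvqtkq" → 6 new (b, v, q, t, k, q)
  "qcwqalurc" → prefix "qc" already present; 7 new (w, q, a, l, u, r, c)
  "qopjvqqom" → prefix "qopjvqqo" already present; 1 new (m)
  "qopjvmimqh" → prefix "qopjv" already present; 5 new (m, i, m, q, h)
  "qcwqalunk" → prefix "qcwqalu" already present; 2 new (n, k)
Total nodes = 10 + 4 + 9 + 2 + 1 + 0 + 2 + 3 + 4 + 3 + 2 + 1 + 6 + 7 + 1 + 5 + 2 = 62

62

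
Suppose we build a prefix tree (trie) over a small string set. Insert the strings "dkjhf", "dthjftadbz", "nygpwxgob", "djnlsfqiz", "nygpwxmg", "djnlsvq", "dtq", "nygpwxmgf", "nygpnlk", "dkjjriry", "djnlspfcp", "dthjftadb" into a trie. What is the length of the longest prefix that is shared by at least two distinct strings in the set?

9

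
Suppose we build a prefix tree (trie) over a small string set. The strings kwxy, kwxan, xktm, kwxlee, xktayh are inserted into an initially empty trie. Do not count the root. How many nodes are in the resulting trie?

16

Count nodes per top-level branch (shared prefixes stored once):
  'k'-branch (kwxan, kwxlee, kwxy): 9 nodes
  'x'-branch (xktayh, xktm): 7 nodes
Sum: 16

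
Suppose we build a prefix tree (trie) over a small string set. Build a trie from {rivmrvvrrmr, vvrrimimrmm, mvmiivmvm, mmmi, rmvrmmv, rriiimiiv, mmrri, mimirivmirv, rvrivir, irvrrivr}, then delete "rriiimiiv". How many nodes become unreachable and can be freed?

8

A node on "rriiimiiv"'s path can go only if nothing else ends at it or branches off below it.
The suffix "riiimiiv" (8 nodes) is used only by "rriiimiiv"; the node for "r" still has the child "i", so pruning stops there.
Nodes removed: 8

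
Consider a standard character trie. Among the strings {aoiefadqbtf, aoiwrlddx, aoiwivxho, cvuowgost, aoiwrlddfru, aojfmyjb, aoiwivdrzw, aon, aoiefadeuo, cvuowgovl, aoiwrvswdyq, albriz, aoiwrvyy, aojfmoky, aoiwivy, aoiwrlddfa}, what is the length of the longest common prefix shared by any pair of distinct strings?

9

Equivalently: take the maximum, over all pairs, of their longest common prefix length.
e.g. "aoiwrlddfa" and "aoiwrlddfru" share the prefix "aoiwrlddf" of length 9; no pair shares a longer one.
Longest shared-prefix length: 9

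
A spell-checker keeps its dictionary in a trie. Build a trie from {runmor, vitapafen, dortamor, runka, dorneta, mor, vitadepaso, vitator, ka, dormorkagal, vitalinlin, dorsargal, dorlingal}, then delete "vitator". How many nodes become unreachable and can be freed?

Walk "vitator" from the leaf back toward the root, removing each node that no remaining word uses.
The suffix "tor" (3 nodes) is used only by "vitator"; the node for "vita" still has the child "p", so pruning stops there.
Nodes removed: 3

3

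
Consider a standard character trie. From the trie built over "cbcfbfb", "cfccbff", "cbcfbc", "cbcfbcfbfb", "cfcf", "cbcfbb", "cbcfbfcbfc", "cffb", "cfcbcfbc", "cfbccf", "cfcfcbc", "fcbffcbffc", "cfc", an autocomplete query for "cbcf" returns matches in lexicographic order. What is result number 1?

cbcfbb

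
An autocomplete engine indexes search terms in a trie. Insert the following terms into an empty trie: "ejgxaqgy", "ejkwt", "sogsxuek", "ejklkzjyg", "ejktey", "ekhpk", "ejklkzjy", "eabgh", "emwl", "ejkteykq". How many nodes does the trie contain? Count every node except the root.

41

Trace insertions, counting only characters that open a new branch:
  "ejgxaqgy" → 8 new (e, j, g, x, a, q, g, y)
  "ejkwt" → prefix "ej" already present; 3 new (k, w, t)
  "sogsxuek" → 8 new (s, o, g, s, x, u, e, k)
  "ejklkzjyg" → prefix "ejk" already present; 6 new (l, k, z, j, y, g)
  "ejktey" → prefix "ejk" already present; 3 new (t, e, y)
  "ekhpk" → prefix "e" already present; 4 new (k, h, p, k)
  "ejklkzjy" → prefix "ejklkzjy" already present; 0 new (none)
  "eabgh" → prefix "e" already present; 4 new (a, b, g, h)
  "emwl" → prefix "e" already present; 3 new (m, w, l)
  "ejkteykq" → prefix "ejktey" already present; 2 new (k, q)
Total nodes = 8 + 3 + 8 + 6 + 3 + 4 + 0 + 4 + 3 + 2 = 41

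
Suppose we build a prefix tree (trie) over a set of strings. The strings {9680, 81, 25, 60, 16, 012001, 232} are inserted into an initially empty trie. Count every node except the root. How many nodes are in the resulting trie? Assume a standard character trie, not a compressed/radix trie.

Trie structure (* marks end of a word):
(root)
├─ 0
│  └─ 1
│     └─ 2
│        └─ 0
│           └─ 0
│              └─ 1 *
├─ 1
│  └─ 6 *
├─ 2
│  ├─ 3
│  │  └─ 2 *
│  └─ 5 *
├─ 6
│  └─ 0 *
├─ 8
│  └─ 1 *
└─ 9
   └─ 6
      └─ 8
         └─ 0 *
Counting every labelled node above: 20.

20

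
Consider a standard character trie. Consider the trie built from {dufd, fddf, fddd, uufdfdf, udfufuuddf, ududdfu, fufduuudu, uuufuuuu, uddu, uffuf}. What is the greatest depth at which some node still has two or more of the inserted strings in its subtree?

3

The deepest shared node is where two words last agree before diverging.
e.g. "fddd" and "fddf" share the prefix "fdd" of length 3; no pair shares a longer one.
Longest shared-prefix length: 3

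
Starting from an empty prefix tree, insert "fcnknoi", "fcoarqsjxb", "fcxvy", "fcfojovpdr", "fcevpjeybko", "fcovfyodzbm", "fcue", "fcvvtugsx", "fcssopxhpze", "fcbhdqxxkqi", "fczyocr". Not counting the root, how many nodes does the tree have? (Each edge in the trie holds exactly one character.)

75

Trace insertions, counting only characters that open a new branch:
  "fcnknoi" → 7 new (f, c, n, k, n, o, i)
  "fcoarqsjxb" → prefix "fc" already present; 8 new (o, a, r, q, s, j, x, b)
  "fcxvy" → prefix "fc" already present; 3 new (x, v, y)
  "fcfojovpdr" → prefix "fc" already present; 8 new (f, o, j, o, v, p, d, r)
  "fcevpjeybko" → prefix "fc" already present; 9 new (e, v, p, j, e, y, b, k, o)
  "fcovfyodzbm" → prefix "fco" already present; 8 new (v, f, y, o, d, z, b, m)
  "fcue" → prefix "fc" already present; 2 new (u, e)
  "fcvvtugsx" → prefix "fc" already present; 7 new (v, v, t, u, g, s, x)
  "fcssopxhpze" → prefix "fc" already present; 9 new (s, s, o, p, x, h, p, z, e)
  "fcbhdqxxkqi" → prefix "fc" already present; 9 new (b, h, d, q, x, x, k, q, i)
  "fczyocr" → prefix "fc" already present; 5 new (z, y, o, c, r)
Total nodes = 7 + 8 + 3 + 8 + 9 + 8 + 2 + 7 + 9 + 9 + 5 = 75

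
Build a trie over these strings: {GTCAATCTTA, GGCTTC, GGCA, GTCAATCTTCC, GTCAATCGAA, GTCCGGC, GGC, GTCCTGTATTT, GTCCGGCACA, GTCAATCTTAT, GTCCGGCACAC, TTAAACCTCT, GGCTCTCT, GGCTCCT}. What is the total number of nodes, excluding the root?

Trace insertions, counting only characters that open a new branch:
  "GTCAATCTTA" → 10 new (G, T, C, A, A, T, C, T, T, A)
  "GGCTTC" → prefix "G" already present; 5 new (G, C, T, T, C)
  "GGCA" → prefix "GGC" already present; 1 new (A)
  "GTCAATCTTCC" → prefix "GTCAATCTT" already present; 2 new (C, C)
  "GTCAATCGAA" → prefix "GTCAATC" already present; 3 new (G, A, A)
  "GTCCGGC" → prefix "GTC" already present; 4 new (C, G, G, C)
  "GGC" → prefix "GGC" already present; 0 new (none)
  "GTCCTGTATTT" → prefix "GTCC" already present; 7 new (T, G, T, A, T, T, T)
  "GTCCGGCACA" → prefix "GTCCGGC" already present; 3 new (A, C, A)
  "GTCAATCTTAT" → prefix "GTCAATCTTA" already present; 1 new (T)
  "GTCCGGCACAC" → prefix "GTCCGGCACA" already present; 1 new (C)
  "TTAAACCTCT" → 10 new (T, T, A, A, A, C, C, T, C, T)
  "GGCTCTCT" → prefix "GGCT" already present; 4 new (C, T, C, T)
  "GGCTCCT" → prefix "GGCTC" already present; 2 new (C, T)
Total nodes = 10 + 5 + 1 + 2 + 3 + 4 + 0 + 7 + 3 + 1 + 1 + 10 + 4 + 2 = 53

53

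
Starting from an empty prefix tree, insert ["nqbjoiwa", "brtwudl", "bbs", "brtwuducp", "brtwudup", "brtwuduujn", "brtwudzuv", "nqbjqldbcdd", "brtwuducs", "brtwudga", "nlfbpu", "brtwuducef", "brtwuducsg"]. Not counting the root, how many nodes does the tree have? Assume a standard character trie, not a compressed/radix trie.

45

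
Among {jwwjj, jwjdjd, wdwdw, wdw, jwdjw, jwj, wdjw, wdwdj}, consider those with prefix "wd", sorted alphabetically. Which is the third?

Filter for "wd…" and sort: "wdjw", "wdw", "wdwdj", "wdwdw"
Position 3: wdwdj

wdwdj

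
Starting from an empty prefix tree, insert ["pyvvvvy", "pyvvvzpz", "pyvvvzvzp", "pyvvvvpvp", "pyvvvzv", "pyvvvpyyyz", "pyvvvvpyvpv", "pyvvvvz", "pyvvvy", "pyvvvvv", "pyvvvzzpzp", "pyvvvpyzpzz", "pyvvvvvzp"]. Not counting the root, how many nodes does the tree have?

38

Insert word by word; a character creates a node only if that edge doesn't already exist:
  "pyvvvvy" → 7 new (p, y, v, v, v, v, y)
  "pyvvvzpz" → prefix "pyvvv" already present; 3 new (z, p, z)
  "pyvvvzvzp" → prefix "pyvvvz" already present; 3 new (v, z, p)
  "pyvvvvpvp" → prefix "pyvvvv" already present; 3 new (p, v, p)
  "pyvvvzv" → prefix "pyvvvzv" already present; 0 new (none)
  "pyvvvpyyyz" → prefix "pyvvv" already present; 5 new (p, y, y, y, z)
  "pyvvvvpyvpv" → prefix "pyvvvvp" already present; 4 new (y, v, p, v)
  "pyvvvvz" → prefix "pyvvvv" already present; 1 new (z)
  "pyvvvy" → prefix "pyvvv" already present; 1 new (y)
  "pyvvvvv" → prefix "pyvvvv" already present; 1 new (v)
  "pyvvvzzpzp" → prefix "pyvvvz" already present; 4 new (z, p, z, p)
  "pyvvvpyzpzz" → prefix "pyvvvpy" already present; 4 new (z, p, z, z)
  "pyvvvvvzp" → prefix "pyvvvvv" already present; 2 new (z, p)
Total nodes = 7 + 3 + 3 + 3 + 0 + 5 + 4 + 1 + 1 + 1 + 4 + 4 + 2 = 38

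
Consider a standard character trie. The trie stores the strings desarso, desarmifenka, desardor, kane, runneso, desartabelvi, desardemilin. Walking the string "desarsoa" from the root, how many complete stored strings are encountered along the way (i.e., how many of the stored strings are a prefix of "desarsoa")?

1

Traverse "desarsoa" character by character; count nodes along the way that are marked as word ends.
Prefixes of the query that are stored words: "desarso"
Count: 1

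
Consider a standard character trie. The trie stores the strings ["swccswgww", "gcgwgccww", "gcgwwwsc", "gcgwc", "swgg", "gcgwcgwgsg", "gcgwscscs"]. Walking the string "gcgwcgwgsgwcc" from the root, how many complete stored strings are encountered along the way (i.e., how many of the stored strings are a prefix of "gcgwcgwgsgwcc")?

2

Walk "gcgwcgwgsgwcc" from the root; an end-of-word marker is hit whenever a stored word is a prefix of "gcgwcgwgsgwcc".
Prefixes of the query that are stored words: "gcgwc", "gcgwcgwgsg"
Count: 2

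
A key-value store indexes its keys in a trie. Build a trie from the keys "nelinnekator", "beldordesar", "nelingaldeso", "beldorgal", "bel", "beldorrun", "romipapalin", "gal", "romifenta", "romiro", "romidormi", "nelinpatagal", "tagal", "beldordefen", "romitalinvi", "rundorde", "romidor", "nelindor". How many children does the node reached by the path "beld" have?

The children of the "beld" node are the distinct next characters among strings starting with "beld".
Characters that immediately follow "beld" among the stored strings: {o}.
That node has 1 child edge.

1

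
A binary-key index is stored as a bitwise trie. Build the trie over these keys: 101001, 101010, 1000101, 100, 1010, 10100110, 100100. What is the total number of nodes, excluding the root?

18

Trie structure (* marks end of a word):
(root)
└─ 1
   └─ 0
      ├─ 0 *
      │  ├─ 0
      │  │  └─ 1
      │  │     └─ 0
      │  │        └─ 1 *
      │  └─ 1
      │     └─ 0
      │        └─ 0 *
      └─ 1
         └─ 0 *
            ├─ 0
            │  └─ 1 *
            │     └─ 1
            │        └─ 0 *
            └─ 1
               └─ 0 *
Counting every labelled node above: 18.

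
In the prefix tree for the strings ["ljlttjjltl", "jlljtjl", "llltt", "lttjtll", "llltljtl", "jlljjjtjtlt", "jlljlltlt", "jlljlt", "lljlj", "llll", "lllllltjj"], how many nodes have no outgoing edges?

Leaves are exactly the stored words that no other stored word extends.
Those words: "jlljjjtjtlt", "jlljlltlt", "jlljlt", "jlljtjl", "ljlttjjltl", "lljlj", "lllllltjj", "llltljtl", "llltt", "lttjtll"
Leaf count: 10

10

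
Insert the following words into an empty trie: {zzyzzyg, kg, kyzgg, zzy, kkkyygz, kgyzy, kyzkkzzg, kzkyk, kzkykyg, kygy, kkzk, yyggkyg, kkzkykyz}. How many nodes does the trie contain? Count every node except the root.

48

Trace insertions, counting only characters that open a new branch:
  "zzyzzyg" → 7 new (z, z, y, z, z, y, g)
  "kg" → 2 new (k, g)
  "kyzgg" → prefix "k" already present; 4 new (y, z, g, g)
  "zzy" → prefix "zzy" already present; 0 new (none)
  "kkkyygz" → prefix "k" already present; 6 new (k, k, y, y, g, z)
  "kgyzy" → prefix "kg" already present; 3 new (y, z, y)
  "kyzkkzzg" → prefix "kyz" already present; 5 new (k, k, z, z, g)
  "kzkyk" → prefix "k" already present; 4 new (z, k, y, k)
  "kzkykyg" → prefix "kzkyk" already present; 2 new (y, g)
  "kygy" → prefix "ky" already present; 2 new (g, y)
  "kkzk" → prefix "kk" already present; 2 new (z, k)
  "yyggkyg" → 7 new (y, y, g, g, k, y, g)
  "kkzkykyz" → prefix "kkzk" already present; 4 new (y, k, y, z)
Total nodes = 7 + 2 + 4 + 0 + 6 + 3 + 5 + 4 + 2 + 2 + 2 + 7 + 4 = 48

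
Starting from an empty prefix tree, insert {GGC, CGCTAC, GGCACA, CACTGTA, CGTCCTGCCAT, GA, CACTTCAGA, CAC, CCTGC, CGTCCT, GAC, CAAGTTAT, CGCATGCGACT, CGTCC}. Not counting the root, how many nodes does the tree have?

For each word, the new-node count is its length minus the longest prefix already in the trie:
  "GGC" → 3 new (G, G, C)
  "CGCTAC" → 6 new (C, G, C, T, A, C)
  "GGCACA" → prefix "GGC" already present; 3 new (A, C, A)
  "CACTGTA" → prefix "C" already present; 6 new (A, C, T, G, T, A)
  "CGTCCTGCCAT" → prefix "CG" already present; 9 new (T, C, C, T, G, C, C, A, T)
  "GA" → prefix "G" already present; 1 new (A)
  "CACTTCAGA" → prefix "CACT" already present; 5 new (T, C, A, G, A)
  "CAC" → prefix "CAC" already present; 0 new (none)
  "CCTGC" → prefix "C" already present; 4 new (C, T, G, C)
  "CGTCCT" → prefix "CGTCCT" already present; 0 new (none)
  "GAC" → prefix "GA" already present; 1 new (C)
  "CAAGTTAT" → prefix "CA" already present; 6 new (A, G, T, T, A, T)
  "CGCATGCGACT" → prefix "CGC" already present; 8 new (A, T, G, C, G, A, C, T)
  "CGTCC" → prefix "CGTCC" already present; 0 new (none)
Total nodes = 3 + 6 + 3 + 6 + 9 + 1 + 5 + 0 + 4 + 0 + 1 + 6 + 8 + 0 = 52

52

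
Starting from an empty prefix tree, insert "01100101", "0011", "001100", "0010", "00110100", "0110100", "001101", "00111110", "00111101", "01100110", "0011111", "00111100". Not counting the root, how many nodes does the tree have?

29

Trace insertions, counting only characters that open a new branch:
  "01100101" → 8 new (0, 1, 1, 0, 0, 1, 0, 1)
  "0011" → prefix "0" already present; 3 new (0, 1, 1)
  "001100" → prefix "0011" already present; 2 new (0, 0)
  "0010" → prefix "001" already present; 1 new (0)
  "00110100" → prefix "00110" already present; 3 new (1, 0, 0)
  "0110100" → prefix "0110" already present; 3 new (1, 0, 0)
  "001101" → prefix "001101" already present; 0 new (none)
  "00111110" → prefix "0011" already present; 4 new (1, 1, 1, 0)
  "00111101" → prefix "001111" already present; 2 new (0, 1)
  "01100110" → prefix "011001" already present; 2 new (1, 0)
  "0011111" → prefix "0011111" already present; 0 new (none)
  "00111100" → prefix "0011110" already present; 1 new (0)
Total nodes = 8 + 3 + 2 + 1 + 3 + 3 + 0 + 4 + 2 + 2 + 0 + 1 = 29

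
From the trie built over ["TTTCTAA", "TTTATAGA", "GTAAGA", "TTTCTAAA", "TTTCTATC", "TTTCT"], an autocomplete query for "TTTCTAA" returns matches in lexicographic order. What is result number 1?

TTTCTAA

Filter for "TTTCTAA…" and sort: "TTTCTAA", "TTTCTAAA"
The 1st is TTTCTAA.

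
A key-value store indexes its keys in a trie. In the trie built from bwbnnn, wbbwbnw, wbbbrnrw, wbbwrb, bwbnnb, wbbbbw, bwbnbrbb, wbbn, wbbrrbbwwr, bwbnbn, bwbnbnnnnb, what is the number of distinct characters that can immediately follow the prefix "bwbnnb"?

Follow the path "bwbnnb" to its node, then look at its outgoing edges.
No stored string extends past "bwbnnb".
That node has 0 child edges.

0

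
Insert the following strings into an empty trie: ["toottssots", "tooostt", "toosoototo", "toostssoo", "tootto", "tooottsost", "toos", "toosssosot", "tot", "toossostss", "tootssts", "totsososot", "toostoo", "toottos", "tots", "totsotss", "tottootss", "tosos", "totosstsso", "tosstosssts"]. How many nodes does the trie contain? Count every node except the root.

Trace insertions, counting only characters that open a new branch:
  "toottssots" → 10 new (t, o, o, t, t, s, s, o, t, s)
  "tooostt" → prefix "too" already present; 4 new (o, s, t, t)
  "toosoototo" → prefix "too" already present; 7 new (s, o, o, t, o, t, o)
  "toostssoo" → prefix "toos" already present; 5 new (t, s, s, o, o)
  "tootto" → prefix "toott" already present; 1 new (o)
  "tooottsost" → prefix "tooo" already present; 6 new (t, t, s, o, s, t)
  "toos" → prefix "toos" already present; 0 new (none)
  "toosssosot" → prefix "toos" already present; 6 new (s, s, o, s, o, t)
  "tot" → prefix "to" already present; 1 new (t)
  "toossostss" → prefix "tooss" already present; 5 new (o, s, t, s, s)
  "tootssts" → prefix "toot" already present; 4 new (s, s, t, s)
  "totsososot" → prefix "tot" already present; 7 new (s, o, s, o, s, o, t)
  "toostoo" → prefix "toost" already present; 2 new (o, o)
  "toottos" → prefix "tootto" already present; 1 new (s)
  "tots" → prefix "tots" already present; 0 new (none)
  "totsotss" → prefix "totso" already present; 3 new (t, s, s)
  "tottootss" → prefix "tot" already present; 6 new (t, o, o, t, s, s)
  "tosos" → prefix "to" already present; 3 new (s, o, s)
  "totosstsso" → prefix "tot" already present; 7 new (o, s, s, t, s, s, o)
  "tosstosssts" → prefix "tos" already present; 8 new (s, t, o, s, s, s, t, s)
Total nodes = 10 + 4 + 7 + 5 + 1 + 6 + 0 + 6 + 1 + 5 + 4 + 7 + 2 + 1 + 0 + 3 + 6 + 3 + 7 + 8 = 86

86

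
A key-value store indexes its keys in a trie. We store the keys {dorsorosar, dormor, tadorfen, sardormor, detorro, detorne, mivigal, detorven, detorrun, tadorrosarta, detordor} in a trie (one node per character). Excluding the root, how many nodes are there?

60

Insert word by word; a character creates a node only if that edge doesn't already exist:
  "dorsorosar" → 10 new (d, o, r, s, o, r, o, s, a, r)
  "dormor" → prefix "dor" already present; 3 new (m, o, r)
  "tadorfen" → 8 new (t, a, d, o, r, f, e, n)
  "sardormor" → 9 new (s, a, r, d, o, r, m, o, r)
  "detorro" → prefix "d" already present; 6 new (e, t, o, r, r, o)
  "detorne" → prefix "detor" already present; 2 new (n, e)
  "mivigal" → 7 new (m, i, v, i, g, a, l)
  "detorven" → prefix "detor" already present; 3 new (v, e, n)
  "detorrun" → prefix "detorr" already present; 2 new (u, n)
  "tadorrosarta" → prefix "tador" already present; 7 new (r, o, s, a, r, t, a)
  "detordor" → prefix "detor" already present; 3 new (d, o, r)
Total nodes = 10 + 3 + 8 + 9 + 6 + 2 + 7 + 3 + 2 + 7 + 3 = 60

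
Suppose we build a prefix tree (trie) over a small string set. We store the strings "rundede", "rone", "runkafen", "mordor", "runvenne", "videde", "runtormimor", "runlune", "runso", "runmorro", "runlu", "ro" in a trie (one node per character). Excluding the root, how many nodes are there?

Trace insertions, counting only characters that open a new branch:
  "rundede" → 7 new (r, u, n, d, e, d, e)
  "rone" → prefix "r" already present; 3 new (o, n, e)
  "runkafen" → prefix "run" already present; 5 new (k, a, f, e, n)
  "mordor" → 6 new (m, o, r, d, o, r)
  "runvenne" → prefix "run" already present; 5 new (v, e, n, n, e)
  "videde" → 6 new (v, i, d, e, d, e)
  "runtormimor" → prefix "run" already present; 8 new (t, o, r, m, i, m, o, r)
  "runlune" → prefix "run" already present; 4 new (l, u, n, e)
  "runso" → prefix "run" already present; 2 new (s, o)
  "runmorro" → prefix "run" already present; 5 new (m, o, r, r, o)
  "runlu" → prefix "runlu" already present; 0 new (none)
  "ro" → prefix "ro" already present; 0 new (none)
Total nodes = 7 + 3 + 5 + 6 + 5 + 6 + 8 + 4 + 2 + 5 + 0 + 0 = 51

51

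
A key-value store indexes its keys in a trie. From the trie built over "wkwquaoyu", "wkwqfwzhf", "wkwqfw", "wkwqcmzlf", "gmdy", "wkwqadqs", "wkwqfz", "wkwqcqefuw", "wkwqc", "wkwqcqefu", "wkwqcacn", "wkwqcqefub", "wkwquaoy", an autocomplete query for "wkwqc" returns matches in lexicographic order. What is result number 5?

wkwqcqefub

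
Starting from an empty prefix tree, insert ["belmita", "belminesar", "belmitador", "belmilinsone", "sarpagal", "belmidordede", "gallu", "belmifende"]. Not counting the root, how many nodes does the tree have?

47

Trace insertions, counting only characters that open a new branch:
  "belmita" → 7 new (b, e, l, m, i, t, a)
  "belminesar" → prefix "belmi" already present; 5 new (n, e, s, a, r)
  "belmitador" → prefix "belmita" already present; 3 new (d, o, r)
  "belmilinsone" → prefix "belmi" already present; 7 new (l, i, n, s, o, n, e)
  "sarpagal" → 8 new (s, a, r, p, a, g, a, l)
  "belmidordede" → prefix "belmi" already present; 7 new (d, o, r, d, e, d, e)
  "gallu" → 5 new (g, a, l, l, u)
  "belmifende" → prefix "belmi" already present; 5 new (f, e, n, d, e)
Total nodes = 7 + 5 + 3 + 7 + 8 + 7 + 5 + 5 = 47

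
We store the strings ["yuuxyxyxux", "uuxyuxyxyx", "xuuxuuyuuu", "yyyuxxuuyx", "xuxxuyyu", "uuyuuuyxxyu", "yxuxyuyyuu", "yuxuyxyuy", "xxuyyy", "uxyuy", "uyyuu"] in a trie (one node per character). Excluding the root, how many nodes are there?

83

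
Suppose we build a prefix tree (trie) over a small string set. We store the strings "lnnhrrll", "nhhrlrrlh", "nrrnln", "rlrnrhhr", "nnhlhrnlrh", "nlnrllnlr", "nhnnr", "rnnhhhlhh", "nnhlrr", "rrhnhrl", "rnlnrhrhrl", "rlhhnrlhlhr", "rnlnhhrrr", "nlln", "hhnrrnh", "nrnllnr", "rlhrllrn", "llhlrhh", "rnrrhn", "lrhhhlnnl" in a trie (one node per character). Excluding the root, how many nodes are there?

Insert word by word; a character creates a node only if that edge doesn't already exist:
  "lnnhrrll" → 8 new (l, n, n, h, r, r, l, l)
  "nhhrlrrlh" → 9 new (n, h, h, r, l, r, r, l, h)
  "nrrnln" → prefix "n" already present; 5 new (r, r, n, l, n)
  "rlrnrhhr" → 8 new (r, l, r, n, r, h, h, r)
  "nnhlhrnlrh" → prefix "n" already present; 9 new (n, h, l, h, r, n, l, r, h)
  "nlnrllnlr" → prefix "n" already present; 8 new (l, n, r, l, l, n, l, r)
  "nhnnr" → prefix "nh" already present; 3 new (n, n, r)
  "rnnhhhlhh" → prefix "r" already present; 8 new (n, n, h, h, h, l, h, h)
  "nnhlrr" → prefix "nnhl" already present; 2 new (r, r)
  "rrhnhrl" → prefix "r" already present; 6 new (r, h, n, h, r, l)
  "rnlnrhrhrl" → prefix "rn" already present; 8 new (l, n, r, h, r, h, r, l)
  "rlhhnrlhlhr" → prefix "rl" already present; 9 new (h, h, n, r, l, h, l, h, r)
  "rnlnhhrrr" → prefix "rnln" already present; 5 new (h, h, r, r, r)
  "nlln" → prefix "nl" already present; 2 new (l, n)
  "hhnrrnh" → 7 new (h, h, n, r, r, n, h)
  "nrnllnr" → prefix "nr" already present; 5 new (n, l, l, n, r)
  "rlhrllrn" → prefix "rlh" already present; 5 new (r, l, l, r, n)
  "llhlrhh" → prefix "l" already present; 6 new (l, h, l, r, h, h)
  "rnrrhn" → prefix "rn" already present; 4 new (r, r, h, n)
  "lrhhhlnnl" → prefix "l" already present; 8 new (r, h, h, h, l, n, n, l)
Total nodes = 8 + 9 + 5 + 8 + 9 + 8 + 3 + 8 + 2 + 6 + 8 + 9 + 5 + 2 + 7 + 5 + 5 + 6 + 4 + 8 = 125

125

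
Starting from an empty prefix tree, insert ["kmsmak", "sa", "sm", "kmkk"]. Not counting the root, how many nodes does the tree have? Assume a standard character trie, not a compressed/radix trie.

Trace insertions, counting only characters that open a new branch:
  "kmsmak" → 6 new (k, m, s, m, a, k)
  "sa" → 2 new (s, a)
  "sm" → prefix "s" already present; 1 new (m)
  "kmkk" → prefix "km" already present; 2 new (k, k)
Total nodes = 6 + 2 + 1 + 2 = 11

11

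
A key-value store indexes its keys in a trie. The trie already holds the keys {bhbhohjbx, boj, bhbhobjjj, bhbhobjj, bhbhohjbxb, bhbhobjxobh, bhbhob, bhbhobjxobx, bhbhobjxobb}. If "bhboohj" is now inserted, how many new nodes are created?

4

Walking "bhboohj" from the root, the first 3 characters ("bhb") follow existing edges; "o" is the first miss.
Each of the 4 remaining characters creates one node.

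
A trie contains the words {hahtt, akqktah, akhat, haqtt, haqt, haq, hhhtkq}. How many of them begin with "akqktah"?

1

Walk to "akqktah"; the words in its subtree are exactly those with that prefix.
Words under "akqktah": akqktah
Count: 1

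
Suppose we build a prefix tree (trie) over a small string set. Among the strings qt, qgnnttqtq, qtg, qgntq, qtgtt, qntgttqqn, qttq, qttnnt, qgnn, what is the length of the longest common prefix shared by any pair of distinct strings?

4

Equivalently: take the maximum, over all pairs, of their longest common prefix length.
"qgnn" and "qgnnttqtq" agree on "qgnn" (4 characters) before diverging; nothing deeper is shared.
Longest shared-prefix length: 4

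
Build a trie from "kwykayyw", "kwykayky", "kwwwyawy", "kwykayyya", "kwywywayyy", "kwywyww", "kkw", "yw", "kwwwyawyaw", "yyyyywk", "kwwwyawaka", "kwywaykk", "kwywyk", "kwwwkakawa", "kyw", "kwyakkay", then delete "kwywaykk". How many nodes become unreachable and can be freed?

4

A node on "kwywaykk"'s path can go only if nothing else ends at it or branches off below it.
The suffix "aykk" (4 nodes) is used only by "kwywaykk"; the node for "kwyw" still has the child "y", so pruning stops there.
Nodes removed: 4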